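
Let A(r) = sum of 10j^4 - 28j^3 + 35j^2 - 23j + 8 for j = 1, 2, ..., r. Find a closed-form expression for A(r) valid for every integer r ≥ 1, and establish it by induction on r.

A(r) = r(2r^4 - 2r^3 + r^2 - r + 2)

We claim A(r) = r(2r^4 - 2r^3 + r^2 - r + 2) for all r ≥ 1.
When r = 1: A(1) = 2, and the closed form gives 2. They agree.
Suppose the result is true for r = j, so A(j) = j(2j^4 - 2j^3 + j^2 - j + 2).
Then A(j+1) = A(j) + (10j^4 + 12j^3 + 11j^2 + 3j + 2) = (j(2j^4 - 2j^3 + j^2 - j + 2)) + (10j^4 + 12j^3 + 11j^2 + 3j + 2).
Simplifying, A(j+1) = (j + 1)(2j^4 + 6j^3 + 7j^2 + 3j + 2) = (j+1)(2(j+1)^4 - 2(j+1)^3 + (j+1)^2 - (j+1) + 2),
which is the closed form with r = j+1.
By induction, the statement is established for all r ≥ 1.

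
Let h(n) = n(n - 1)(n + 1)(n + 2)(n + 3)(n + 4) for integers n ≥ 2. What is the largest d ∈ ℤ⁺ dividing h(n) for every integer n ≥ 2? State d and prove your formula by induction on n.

Computing the first values: h(2) = 720 and h(3) = 5040; gcd(720, 5040) = 720, so d ≤ 720.
We prove 720 | n(n - 1)(n + 1)(n + 2)(n + 3)(n + 4) for all n ≥ 2 by induction on n.
Base step (n = 2): h(2) = 720 = 720·(1), so 720 | h(2).
Suppose the result is true for n = k, i.e. 720 | h(k). Then
h(k+1) − h(k) = k·(k+1)·(k+2)·(k+3)·(k+4)·(k+5) − (k-1)·k·(k+1)·(k+2)·(k+3)·(k+4) = k·(k+1)·(k+2)·(k+3)·(k+4)·[(k+5) − (k-1)] = 6·k·(k+1)·(k+2)·(k+3)·(k+4). The product of 5 consecutive integers is divisible by (5)! = 120, so h(k+1) − h(k) is divisible by 6·120 = 720. By the inductive hypothesis 720 | h(k), hence 720 | h(k+1).
By induction, the statement is established for all n ≥ 2.
Therefore the largest such d is 720.

d = 720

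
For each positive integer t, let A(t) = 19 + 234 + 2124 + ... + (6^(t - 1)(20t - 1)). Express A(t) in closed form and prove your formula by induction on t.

A(t) = 6^t(4t - 1) + 1

We claim A(t) = 6^t(4t - 1) + 1 for all t ≥ 1.
Base step (t = 1): A(1) = 19, and the closed form gives 19. They agree.
Suppose the result is true for t = m, so A(m) = 6^m(4m - 1) + 1.
Then A(m+1) = A(m) + (6^m(20m + 19)) = (6^m(4m - 1) + 1) + (6^m(20m + 19)).
Simplifying, A(m+1) = 24·6^m·m + 18·6^m + 1 = 6^(m+1)(4(m+1) - 1) + 1,
which is the closed form with t = m+1.
By induction, the statement is established for all t ≥ 1.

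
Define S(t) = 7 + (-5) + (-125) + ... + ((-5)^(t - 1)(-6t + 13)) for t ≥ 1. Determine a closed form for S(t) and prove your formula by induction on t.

S(t) = (-5)^t(t - 2) + 2

We claim S(t) = (-5)^t(t - 2) + 2 for all t ≥ 1.
When t = 1: S(1) = 7, and the closed form gives 7. They agree.
For the inductive step, assume it holds for an arbitrary r ≥ 1, so S(r) = (-5)^r(r - 2) + 2.
Then S(r+1) = S(r) + ((-5)^r(-6r + 7)) = ((-5)^r(r - 2) + 2) + ((-5)^r(-6r + 7)).
Simplifying, S(r+1) = (-5)^(r + 1)r - (-5)^(r + 1) + 2 = (-5)^(r+1)((r+1) - 2) + 2,
which is the closed form with t = r+1.
By induction, the statement is established for all t ≥ 1.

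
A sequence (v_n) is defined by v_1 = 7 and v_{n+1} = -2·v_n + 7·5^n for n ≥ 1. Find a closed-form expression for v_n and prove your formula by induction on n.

v_n = -(-2)^n + 5^n

Computing the first terms: v_1 = 7, v_2 = 21, v_3 = 133. This suggests v_n = -(-2)^n + 5^n.
Base case (n = 1): the formula gives 7 = 7 = v_1.
Inductive step: assume the claim holds for n = m, so v_m = -(-2)^m + 5^m.
Then v_{m+1} = -2·v_m + 7·5^m = -2·(-(-2)^m + 5^m) + 7·5^m = -(-2)^(m + 1) + 5^(m + 1),
which is the claimed formula at n = m+1.
By the principle of mathematical induction, the result holds for all n ≥ 1.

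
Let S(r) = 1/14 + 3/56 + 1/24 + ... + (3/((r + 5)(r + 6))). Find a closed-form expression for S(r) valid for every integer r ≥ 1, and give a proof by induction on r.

We claim S(r) = r/(2(r + 6)) for all r ≥ 1.
Base step (r = 1): S(1) = 1/14, and the closed form gives 1/14. They agree.
Suppose the result is true for r = p, so S(p) = p/(2(p + 6)).
Then S(p+1) = S(p) + (3/((p + 6)(p + 7))) = (p/(2(p + 6))) + (3/((p + 6)(p + 7))).
Simplifying, S(p+1) = (p + 1)/(2(p + 7)) = (p+1)/(2((p+1) + 6)),
which is the closed form with r = p+1.
Hence, by induction on r, the claim holds for every r ≥ 1.

S(r) = r/(2(r + 6))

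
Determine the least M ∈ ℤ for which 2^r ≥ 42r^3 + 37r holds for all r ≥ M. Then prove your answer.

At r = 17: 131072 < 206975, so the inequality fails and M ≥ 18. We prove 2^r ≥ 42r^3 + 37r for all r ≥ 18.
When r = 18: 2^r = 262144 and 42r^3 + 37r = 245610, so 262144 ≥ 245610.
Inductive step: suppose the statement holds for some j ≥ 18, so 2^j ≥ 42j^3 + 37j.
Then 2^(j + 1) = 2·(2^j) ≥ 2·(42j^3 + 37j).
Also, for j ≥ 18 we have 2·(42j^3 + 37j) ≥ 42(j+1)^3 + 37(j+1), since 2·(42j^3 + 37j) − (42(j+1)^3 + 37(j+1)) = 42j^3 - 126j^2 - 89j - 79, which is nonnegative for all j ≥ 18.
Combining, 2^(j + 1) ≥ 42(j+1)^3 + 37(j+1).
Hence, by induction on r, the claim holds for every r ≥ 18.
Hence the smallest such M is 18.

M = 18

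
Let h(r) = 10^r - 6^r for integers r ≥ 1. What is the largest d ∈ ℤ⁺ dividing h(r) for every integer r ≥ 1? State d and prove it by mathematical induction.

d = 4

Computing the first values: h(1) = 4 and h(2) = 64; gcd(4, 64) = 4, so d ≤ 4.
We prove 4 | 10^r - 6^r for all r ≥ 1 by induction on r.
For the base case r = 1: h(1) = 4 = 4·(1), so 4 | h(1).
Suppose the result is true for r = i, i.e. 4 | h(i). Then
10^{i+1} − 6^{i+1} = 10·10^i − 6·6^i = 10·(10^i − 6^i) + (4)·6^i. The first term is divisible by 4 by the inductive hypothesis, and the second term (4)·6^i is divisible by 4 since 4 | 4. Hence 4 | h(i+1).
By the principle of mathematical induction, the result holds for all r ≥ 1.
Therefore the largest such d is 4.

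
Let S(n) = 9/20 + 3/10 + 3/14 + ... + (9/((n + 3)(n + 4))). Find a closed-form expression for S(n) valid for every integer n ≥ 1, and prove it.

S(n) = 9n/(4(n + 4))

We claim S(n) = 9n/(4(n + 4)) for all n ≥ 1.
Base step (n = 1): S(1) = 9/20, and the closed form gives 9/20. They agree.
Inductive step: suppose the statement holds for some p ≥ 1, so S(p) = 9p/(4(p + 4)).
Then S(p+1) = S(p) + (9/((p + 4)(p + 5))) = (9p/(4(p + 4))) + (9/((p + 4)(p + 5))).
Simplifying, S(p+1) = 9(p + 1)/(4(p + 5)) = 9(p+1)/(4((p+1) + 4)),
which is the closed form with n = p+1.
By the principle of mathematical induction, the result holds for all n ≥ 1.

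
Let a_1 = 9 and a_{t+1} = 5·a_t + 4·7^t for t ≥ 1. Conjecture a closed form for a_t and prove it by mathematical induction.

a_t = -5^t + 2·7^t

Computing the first terms: a_1 = 9, a_2 = 73, a_3 = 561. This suggests a_t = -5^t + 2·7^t.
Base step (t = 1): the formula gives 9 = 9 = a_1.
Inductive step: suppose the statement holds for some r ≥ 1, so a_r = -5^r + 2·7^r.
Then a_{r+1} = 5·a_r + 4·7^r = 5·(-5^r + 2·7^r) + 4·7^r = -5^(r + 1) + 2·7^(r + 1),
which is the claimed formula at t = r+1.
By the principle of mathematical induction, the result holds for all t ≥ 1.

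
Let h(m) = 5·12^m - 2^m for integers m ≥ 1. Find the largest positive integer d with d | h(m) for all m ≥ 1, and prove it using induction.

Computing the first values: h(1) = 58 and h(2) = 716; gcd(58, 716) = 2, so d ≤ 2.
We prove 2 | 5·12^m - 2^m for all m ≥ 1 by induction on m.
Base step (m = 1): h(1) = 58 = 2·(29), so 2 | h(1).
Inductive step: suppose the statement holds for some k ≥ 1, i.e. 2 | h(k). Then
h(k+1) − 12·h(k) = (5·12^(k+1) - 2^(k+1)) − 12·(5·12^k - 2^k) = (-1)·2^k·(2 − 12) = (10)·2^k. Since 2 | h(k) by the inductive hypothesis, 2 | 12·h(k); and 2 | 10 since 10 = 2·5. Therefore 2 | h(k+1).
Hence, by induction on m, the claim holds for every m ≥ 1.
Therefore the largest such d is 2.

d = 2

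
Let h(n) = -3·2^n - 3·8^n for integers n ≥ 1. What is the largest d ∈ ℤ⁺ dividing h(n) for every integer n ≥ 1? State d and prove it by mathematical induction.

Computing the first values: h(1) = -30 and h(2) = -204; gcd(-30, -204) = 6, so d ≤ 6.
We prove 6 | -3·2^n - 3·8^n for all n ≥ 1 by induction on n.
Base step (n = 1): h(1) = -30 = 6·(-5), so 6 | h(1).
Inductive step: assume the claim holds for n = r, i.e. 6 | h(r). Then
h(r+1) − 8·h(r) = (-3·2^(r+1) - 3·8^(r+1)) − 8·(-3·2^r - 3·8^r) = (-3)·2^r·(2 − 8) = (18)·2^r. Since 6 | h(r) by the inductive hypothesis, 6 | 8·h(r); and 6 | 18 since 18 = 6·3. Therefore 6 | h(r+1).
By induction, the statement is established for all n ≥ 1.
Therefore the largest such d is 6.

d = 6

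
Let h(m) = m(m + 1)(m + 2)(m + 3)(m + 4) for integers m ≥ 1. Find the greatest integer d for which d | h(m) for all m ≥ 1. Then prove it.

d = 120

Computing the first values: h(1) = 120 and h(2) = 720; gcd(120, 720) = 120, so d ≤ 120.
We prove 120 | m(m + 1)(m + 2)(m + 3)(m + 4) for all m ≥ 1 by induction on m.
Base step (m = 1): h(1) = 120 = 120·(1), so 120 | h(1).
For the inductive step, assume it holds for an arbitrary r ≥ 1, i.e. 120 | h(r). Then
h(r+1) − h(r) = (r+1)·(r+2)·(r+3)·(r+4)·(r+5) − r·(r+1)·(r+2)·(r+3)·(r+4) = (r+1)·(r+2)·(r+3)·(r+4)·[(r+5) − r] = 5·(r+1)·(r+2)·(r+3)·(r+4). The product of 4 consecutive integers is divisible by (4)! = 24, so h(r+1) − h(r) is divisible by 5·24 = 120. By the inductive hypothesis 120 | h(r), hence 120 | h(r+1).
Hence, by induction on m, the claim holds for every m ≥ 1.
Therefore the largest such d is 120.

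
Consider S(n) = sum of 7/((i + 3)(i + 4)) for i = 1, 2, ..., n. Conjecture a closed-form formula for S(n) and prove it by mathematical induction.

S(n) = 7n/(4(n + 4))

We claim S(n) = 7n/(4(n + 4)) for all n ≥ 1.
For the base case n = 1: S(1) = 7/20, and the closed form gives 7/20. They agree.
Inductive step: assume the claim holds for n = i, so S(i) = 7i/(4(i + 4)).
Then S(i+1) = S(i) + (7/((i + 4)(i + 5))) = (7i/(4(i + 4))) + (7/((i + 4)(i + 5))).
Simplifying, S(i+1) = 7(i + 1)/(4(i + 5)) = 7(i+1)/(4((i+1) + 4)),
which is the closed form with n = i+1.
Hence, by induction on n, the claim holds for every n ≥ 1.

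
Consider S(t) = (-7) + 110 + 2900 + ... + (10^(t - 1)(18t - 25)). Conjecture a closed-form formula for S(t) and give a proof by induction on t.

S(t) = 10^t(2t - 3) + 3

We claim S(t) = 10^t(2t - 3) + 3 for all t ≥ 1.
Base step (t = 1): S(1) = -7, and the closed form gives -7. They agree.
Inductive step: assume the claim holds for t = r, so S(r) = 10^r(2r - 3) + 3.
Then S(r+1) = S(r) + (10^r(18r - 7)) = (10^r(2r - 3) + 3) + (10^r(18r - 7)).
Simplifying, S(r+1) = 20·10^r·r - 10·10^r + 3 = 10^(r+1)(2(r+1) - 3) + 3,
which is the closed form with t = r+1.
Hence, by induction on t, the claim holds for every t ≥ 1.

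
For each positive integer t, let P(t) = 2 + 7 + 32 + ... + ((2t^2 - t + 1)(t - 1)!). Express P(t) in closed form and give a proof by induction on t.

We claim P(t) = (2t + 1)t! - 1 for all t ≥ 1.
Base step (t = 1): P(1) = 2, and the closed form gives 2. They agree.
For the inductive step, assume it holds for an arbitrary m ≥ 1, so P(m) = (2m + 1)m! - 1.
Then P(m+1) = P(m) + ((2m^2 + 3m + 2)m!) = ((2m + 1)m! - 1) + ((2m^2 + 3m + 2)m!).
Simplifying, P(m+1) = (2(m+1) + 1)(m+1)! - 1,
which is the closed form with t = m+1.
By induction, the statement is established for all t ≥ 1.

P(t) = (2t + 1)t! - 1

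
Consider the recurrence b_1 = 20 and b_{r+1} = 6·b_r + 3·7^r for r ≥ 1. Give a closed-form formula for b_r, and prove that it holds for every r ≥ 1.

b_r = -6^(r - 1) + 3·7^r

Computing the first terms: b_1 = 20, b_2 = 141, b_3 = 993. This suggests b_r = -6^(r - 1) + 3·7^r.
Base step (r = 1): the formula gives 20 = 20 = b_1.
Inductive step: assume the claim holds for r = k, so b_k = -6^(k - 1) + 3·7^k.
Then b_{k+1} = 6·b_k + 3·7^k = 6·(-6^(k - 1) + 3·7^k) + 3·7^k = -6^k + 3·7^(k + 1) = -6^((k+1) - 1) + 3·7^(k+1),
which is the claimed formula at r = k+1.
Hence, by induction on r, the claim holds for every r ≥ 1.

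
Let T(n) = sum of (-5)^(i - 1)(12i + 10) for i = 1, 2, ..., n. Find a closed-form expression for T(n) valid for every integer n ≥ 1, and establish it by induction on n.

T(n) = -2(-5)^n(n + 1) + 2

We claim T(n) = -2(-5)^n(n + 1) + 2 for all n ≥ 1.
Base case (n = 1): T(1) = 22, and the closed form gives 22. They agree.
Inductive step: assume the claim holds for n = i, so T(i) = -2(-5)^i(i + 1) + 2.
Then T(i+1) = T(i) + ((-5)^i(12i + 22)) = (-2(-5)^i(i + 1) + 2) + ((-5)^i(12i + 22)).
Simplifying, T(i+1) = 10(-5)^i·i + 20(-5)^i + 2 = -2(-5)^(i+1)((i+1) + 1) + 2,
which is the closed form with n = i+1.
By the principle of mathematical induction, the result holds for all n ≥ 1.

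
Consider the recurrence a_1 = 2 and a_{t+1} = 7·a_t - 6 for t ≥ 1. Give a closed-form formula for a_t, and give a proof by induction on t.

Computing the first terms: a_1 = 2, a_2 = 8, a_3 = 50. This suggests a_t = 7^(t - 1) + 1.
Base step (t = 1): the formula gives 2 = 2 = a_1.
Inductive step: assume the claim holds for t = r, so a_r = 7^(r - 1) + 1.
Then a_{r+1} = 7·a_r - 6 = 7·(7^(r - 1) + 1) - 6 = 7^r + 1 = 7^((r+1) - 1) + 1,
which is the claimed formula at t = r+1.
By induction, the statement is established for all t ≥ 1.

a_t = 7^(t - 1) + 1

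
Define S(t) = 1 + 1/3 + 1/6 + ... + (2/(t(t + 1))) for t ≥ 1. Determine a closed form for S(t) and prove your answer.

S(t) = 2t/(t + 1)

We claim S(t) = 2t/(t + 1) for all t ≥ 1.
Base step (t = 1): S(1) = 1, and the closed form gives 1. They agree.
Inductive step: assume the claim holds for t = k, so S(k) = 2k/(k + 1).
Then S(k+1) = S(k) + (2/((k + 1)(k + 2))) = (2k/(k + 1)) + (2/((k + 1)(k + 2))).
Simplifying, S(k+1) = 2(k + 1)/(k + 2) = 2(k+1)/((k+1) + 1),
which is the closed form with t = k+1.
By induction, the statement is established for all t ≥ 1.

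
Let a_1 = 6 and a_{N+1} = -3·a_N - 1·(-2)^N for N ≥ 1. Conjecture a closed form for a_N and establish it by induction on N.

Computing the first terms: a_1 = 6, a_2 = -16, a_3 = 44. This suggests a_N = -(-2)^N + 4(-3)^(N - 1).
For the base case N = 1: the formula gives 6 = 6 = a_1.
Inductive step: assume the claim holds for N = j, so a_j = -(-2)^j + 4(-3)^(j - 1).
Then a_{j+1} = -3·a_j - 1·(-2)^j = -3·(-(-2)^j + 4(-3)^(j - 1)) - 1·(-2)^j = -(-2)^(j + 1) + 4(-3)^j = -(-2)^(j+1) + 4(-3)^((j+1) - 1),
which is the claimed formula at N = j+1.
By the principle of mathematical induction, the result holds for all N ≥ 1.

a_N = -(-2)^N + 4(-3)^(N - 1)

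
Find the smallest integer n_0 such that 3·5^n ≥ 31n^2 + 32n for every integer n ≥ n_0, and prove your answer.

At n = 2: 75 < 188, so the inequality fails and n_0 ≥ 3. We prove 3·5^n ≥ 31n^2 + 32n for all n ≥ 3.
Base case (n = 3): 3·5^n = 375 and 31n^2 + 32n = 375, so 375 ≥ 375.
For the inductive step, assume it holds for an arbitrary p ≥ 3, so 3·5^p ≥ 31p^2 + 32p.
Then 3·5^(p + 1) = 5·(3·5^p) ≥ 5·(31p^2 + 32p).
Also, for p ≥ 3 we have 5·(31p^2 + 32p) ≥ 31(p+1)^2 + 32(p+1), since 5·(31p^2 + 32p) − (31(p+1)^2 + 32(p+1)) = 124p^2 + 66p - 63, which is nonnegative for all p ≥ 3.
Combining, 3·5^(p + 1) ≥ 31(p+1)^2 + 32(p+1).
This completes the induction.
Hence the smallest such n_0 is 3.

n_0 = 3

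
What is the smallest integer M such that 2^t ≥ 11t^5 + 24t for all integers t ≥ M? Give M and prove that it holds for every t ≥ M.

M = 28

At t = 27: 134217728 < 157838625, so the inequality fails and M ≥ 28. We prove 2^t ≥ 11t^5 + 24t for all t ≥ 28.
Base case (t = 28): 2^t = 268435456 and 11t^5 + 24t = 189314720, so 268435456 ≥ 189314720.
Inductive step: assume the claim holds for t = i, so 2^i ≥ 11i^5 + 24i.
Then 2^(i + 1) = 2·(2^i) ≥ 2·(11i^5 + 24i).
Also, for i ≥ 28 we have 2·(11i^5 + 24i) ≥ 11(i+1)^5 + 24(i+1), since 2·(11i^5 + 24i) − (11(i+1)^5 + 24(i+1)) = 11i^5 - 55i^4 - 110i^3 - 110i^2 - 31i - 35, which is nonnegative for all i ≥ 28.
Combining, 2^(i + 1) ≥ 11(i+1)^5 + 24(i+1).
By the principle of mathematical induction, the result holds for all t ≥ 28.
Hence the smallest such M is 28.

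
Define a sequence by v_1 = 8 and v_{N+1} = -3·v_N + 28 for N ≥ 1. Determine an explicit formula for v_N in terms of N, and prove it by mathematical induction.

v_N = (-3)^(N - 1) + 7

Computing the first terms: v_1 = 8, v_2 = 4, v_3 = 16. This suggests v_N = (-3)^(N - 1) + 7.
Base case (N = 1): the formula gives 8 = 8 = v_1.
For the inductive step, assume it holds for an arbitrary i ≥ 1, so v_i = (-3)^(i - 1) + 7.
Then v_{i+1} = -3·v_i + 28 = -3·((-3)^(i - 1) + 7) + 28 = (-3)^i + 7 = (-3)^((i+1) - 1) + 7,
which is the claimed formula at N = i+1.
By the principle of mathematical induction, the result holds for all N ≥ 1.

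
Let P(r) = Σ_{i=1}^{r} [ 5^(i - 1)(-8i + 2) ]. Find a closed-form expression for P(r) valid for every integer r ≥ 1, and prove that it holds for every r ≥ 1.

P(r) = 5^r(-2r + 1) - 1

We claim P(r) = 5^r(-2r + 1) - 1 for all r ≥ 1.
Base case (r = 1): P(1) = -6, and the closed form gives -6. They agree.
Inductive step: assume the claim holds for r = i, so P(i) = 5^i(-2i + 1) - 1.
Then P(i+1) = P(i) + (5^i(-8i - 6)) = (5^i(-2i + 1) - 1) + (5^i(-8i - 6)).
Simplifying, P(i+1) = -10·5^i·i - 5·5^i - 1 = 5^(i+1)(-2(i+1) + 1) - 1,
which is the closed form with r = i+1.
This completes the induction.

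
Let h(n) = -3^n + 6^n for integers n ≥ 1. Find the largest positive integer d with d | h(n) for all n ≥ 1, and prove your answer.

d = 3

Computing the first values: h(1) = 3 and h(2) = 27; gcd(3, 27) = 3, so d ≤ 3.
We prove 3 | -3^n + 6^n for all n ≥ 1 by induction on n.
Base case (n = 1): h(1) = 3 = 3·(1), so 3 | h(1).
Inductive step: assume the claim holds for n = p, i.e. 3 | h(p). Then
6^{p+1} − 3^{p+1} = 6·6^p − 3·3^p = 6·(6^p − 3^p) + (3)·3^p. The first term is divisible by 3 by the inductive hypothesis, and the second term (3)·3^p is divisible by 3 since 3 | 3. Hence 3 | h(p+1).
This completes the induction.
Therefore the largest such d is 3.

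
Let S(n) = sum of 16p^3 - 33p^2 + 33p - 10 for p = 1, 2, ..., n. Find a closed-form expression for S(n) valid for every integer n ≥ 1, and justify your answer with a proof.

S(n) = n(4n^3 - 3n^2 + 4n + 1)

We claim S(n) = n(4n^3 - 3n^2 + 4n + 1) for all n ≥ 1.
When n = 1: S(1) = 6, and the closed form gives 6. They agree.
Inductive step: suppose the statement holds for some p ≥ 1, so S(p) = p(4p^3 - 3p^2 + 4p + 1).
Then S(p+1) = S(p) + (16p^3 + 15p^2 + 15p + 6) = (p(4p^3 - 3p^2 + 4p + 1)) + (16p^3 + 15p^2 + 15p + 6).
Simplifying, S(p+1) = (p + 1)(4p^3 + 9p^2 + 10p + 6) = (p+1)(4(p+1)^3 - 3(p+1)^2 + 4(p+1) + 1),
which is the closed form with n = p+1.
By the principle of mathematical induction, the result holds for all n ≥ 1.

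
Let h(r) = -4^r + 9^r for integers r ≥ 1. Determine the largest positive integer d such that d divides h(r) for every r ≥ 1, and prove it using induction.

Computing the first values: h(1) = 5 and h(2) = 65; gcd(5, 65) = 5, so d ≤ 5.
We prove 5 | -4^r + 9^r for all r ≥ 1 by induction on r.
Base step (r = 1): h(1) = 5 = 5·(1), so 5 | h(1).
Inductive step: assume the claim holds for r = m, i.e. 5 | h(m). Then
9^{m+1} − 4^{m+1} = 9·9^m − 4·4^m = 9·(9^m − 4^m) + (5)·4^m. The first term is divisible by 5 by the inductive hypothesis, and the second term (5)·4^m is divisible by 5 since 5 | 5. Hence 5 | h(m+1).
By the principle of mathematical induction, the result holds for all r ≥ 1.
Therefore the largest such d is 5.

d = 5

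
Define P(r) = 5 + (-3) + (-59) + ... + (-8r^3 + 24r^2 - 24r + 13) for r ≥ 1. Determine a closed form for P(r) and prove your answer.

P(r) = -r(2r^3 - 4r^2 + 2r - 5)

We claim P(r) = -r(2r^3 - 4r^2 + 2r - 5) for all r ≥ 1.
Base case (r = 1): P(1) = 5, and the closed form gives 5. They agree.
Inductive step: assume the claim holds for r = j, so P(j) = j(-2j^3 + 4j^2 - 2j + 5).
Then P(j+1) = P(j) + (-8j^3 + 5) = (j(-2j^3 + 4j^2 - 2j + 5)) + (-8j^3 + 5).
Simplifying, P(j+1) = -(j + 1)(2j^3 + 2j^2 - 5) = -(j+1)(2(j+1)^3 - 4(j+1)^2 + 2(j+1) - 5),
which is the closed form with r = j+1.
This completes the induction.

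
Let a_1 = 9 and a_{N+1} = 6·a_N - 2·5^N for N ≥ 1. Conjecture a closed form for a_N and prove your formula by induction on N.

Computing the first terms: a_1 = 9, a_2 = 44, a_3 = 214. This suggests a_N = 2·5^N - 6^(N - 1).
For the base case N = 1: the formula gives 9 = 9 = a_1.
For the inductive step, assume it holds for an arbitrary i ≥ 1, so a_i = 2·5^i - 6^(i - 1).
Then a_{i+1} = 6·a_i - 2·5^i = 6·(2·5^i - 6^(i - 1)) - 2·5^i = 2·5^(i + 1) - 6^i = 2·5^(i+1) - 6^((i+1) - 1),
which is the claimed formula at N = i+1.
This completes the induction.

a_N = 2·5^N - 6^(N - 1)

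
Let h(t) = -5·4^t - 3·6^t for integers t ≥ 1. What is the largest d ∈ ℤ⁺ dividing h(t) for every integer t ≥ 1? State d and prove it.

d = 2

Computing the first values: h(1) = -38 and h(2) = -188; gcd(-38, -188) = 2, so d ≤ 2.
We prove 2 | -5·4^t - 3·6^t for all t ≥ 1 by induction on t.
For the base case t = 1: h(1) = -38 = 2·(-19), so 2 | h(1).
Inductive step: suppose the statement holds for some k ≥ 1, i.e. 2 | h(k). Then
h(k+1) − 6·h(k) = (-5·4^(k+1) - 3·6^(k+1)) − 6·(-5·4^k - 3·6^k) = (-5)·4^k·(4 − 6) = (10)·4^k. Since 2 | h(k) by the inductive hypothesis, 2 | 6·h(k); and 2 | 10 since 10 = 2·5. Therefore 2 | h(k+1).
Hence, by induction on t, the claim holds for every t ≥ 1.
Therefore the largest such d is 2.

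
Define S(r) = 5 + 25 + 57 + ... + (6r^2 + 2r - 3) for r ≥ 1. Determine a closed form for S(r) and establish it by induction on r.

We claim S(r) = r(2r^2 + 4r - 1) for all r ≥ 1.
Base case (r = 1): S(1) = 5, and the closed form gives 5. They agree.
Inductive step: assume the claim holds for r = p, so S(p) = p(2p^2 + 4p - 1).
Then S(p+1) = S(p) + (6p^2 + 14p + 5) = (p(2p^2 + 4p - 1)) + (6p^2 + 14p + 5).
Simplifying, S(p+1) = (p + 1)(2p^2 + 8p + 5) = (p+1)(2(p+1)^2 + 4(p+1) - 1),
which is the closed form with r = p+1.
This completes the induction.

S(r) = r(2r^2 + 4r - 1)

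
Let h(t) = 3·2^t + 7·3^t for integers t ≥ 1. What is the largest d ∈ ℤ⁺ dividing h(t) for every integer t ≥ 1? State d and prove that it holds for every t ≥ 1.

Computing the first values: h(1) = 27 and h(2) = 75; gcd(27, 75) = 3, so d ≤ 3.
We prove 3 | 3·2^t + 7·3^t for all t ≥ 1 by induction on t.
When t = 1: h(1) = 27 = 3·(9), so 3 | h(1).
Inductive step: suppose the statement holds for some r ≥ 1, i.e. 3 | h(r). Then
h(r+1) − 3·h(r) = (3·2^(r+1) + 7·3^(r+1)) − 3·(3·2^r + 7·3^r) = (3)·2^r·(2 − 3) = (-3)·2^r. Since 3 | h(r) by the inductive hypothesis, 3 | 3·h(r); and 3 | -3 since -3 = 3·-1. Therefore 3 | h(r+1).
By induction, the statement is established for all t ≥ 1.
Therefore the largest such d is 3.

d = 3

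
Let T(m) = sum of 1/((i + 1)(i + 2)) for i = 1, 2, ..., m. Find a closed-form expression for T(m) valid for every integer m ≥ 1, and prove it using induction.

T(m) = m/(2(m + 2))

We claim T(m) = m/(2(m + 2)) for all m ≥ 1.
Base step (m = 1): T(1) = 1/6, and the closed form gives 1/6. They agree.
Inductive step: suppose the statement holds for some i ≥ 1, so T(i) = i/(2(i + 2)).
Then T(i+1) = T(i) + (1/((i + 2)(i + 3))) = (i/(2(i + 2))) + (1/((i + 2)(i + 3))).
Simplifying, T(i+1) = (i + 1)/(2(i + 3)) = (i+1)/(2((i+1) + 2)),
which is the closed form with m = i+1.
By induction, the statement is established for all m ≥ 1.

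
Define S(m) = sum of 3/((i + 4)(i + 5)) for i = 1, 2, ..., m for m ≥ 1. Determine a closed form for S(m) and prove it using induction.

S(m) = 3m/(5(m + 5))

We claim S(m) = 3m/(5(m + 5)) for all m ≥ 1.
Base case (m = 1): S(1) = 1/10, and the closed form gives 1/10. They agree.
Inductive step: assume the claim holds for m = i, so S(i) = 3i/(5(i + 5)).
Then S(i+1) = S(i) + (3/((i + 5)(i + 6))) = (3i/(5(i + 5))) + (3/((i + 5)(i + 6))).
Simplifying, S(i+1) = 3(i + 1)/(5(i + 6)) = 3(i+1)/(5((i+1) + 5)),
which is the closed form with m = i+1.
By the principle of mathematical induction, the result holds for all m ≥ 1.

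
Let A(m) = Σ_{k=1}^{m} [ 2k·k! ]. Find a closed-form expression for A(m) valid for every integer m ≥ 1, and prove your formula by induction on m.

We claim A(m) = 2(m + 1)! - 2 for all m ≥ 1.
For the base case m = 1: A(1) = 2, and the closed form gives 2. They agree.
For the inductive step, assume it holds for an arbitrary k ≥ 1, so A(k) = 2(k + 1)! - 2.
Then A(k+1) = A(k) + (2(k + 1)(k + 1)!) = (2(k + 1)! - 2) + (2(k + 1)(k + 1)!).
Simplifying, A(k+1) = 2((k+1) + 1)! - 2,
which is the closed form with m = k+1.
By induction, the statement is established for all m ≥ 1.

A(m) = 2(m + 1)! - 2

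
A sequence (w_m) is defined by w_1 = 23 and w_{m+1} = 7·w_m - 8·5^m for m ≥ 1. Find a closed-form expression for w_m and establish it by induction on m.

Computing the first terms: w_1 = 23, w_2 = 121, w_3 = 647. This suggests w_m = 4·5^m + 3·7^(m - 1).
Base step (m = 1): the formula gives 23 = 23 = w_1.
Inductive step: assume the claim holds for m = k, so w_k = 4·5^k + 3·7^(k - 1).
Then w_{k+1} = 7·w_k - 8·5^k = 7·(4·5^k + 3·7^(k - 1)) - 8·5^k = 4·5^(k + 1) + 3·7^k = 4·5^(k+1) + 3·7^((k+1) - 1),
which is the claimed formula at m = k+1.
By induction, the statement is established for all m ≥ 1.

w_m = 4·5^m + 3·7^(m - 1)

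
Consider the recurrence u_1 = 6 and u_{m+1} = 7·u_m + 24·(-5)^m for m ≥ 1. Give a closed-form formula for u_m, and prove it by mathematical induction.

u_m = -2(-5)^m - 4·7^(m - 1)

Computing the first terms: u_1 = 6, u_2 = -78, u_3 = 54. This suggests u_m = -2(-5)^m - 4·7^(m - 1).
When m = 1: the formula gives 6 = 6 = u_1.
For the inductive step, assume it holds for an arbitrary r ≥ 1, so u_r = -2(-5)^r - 4·7^(r - 1).
Then u_{r+1} = 7·u_r + 24·(-5)^r = 7·(-2(-5)^r - 4·7^(r - 1)) + 24·(-5)^r = -2(-5)^(r + 1) - 4·7^r = -2(-5)^(r+1) - 4·7^((r+1) - 1),
which is the claimed formula at m = r+1.
By induction, the statement is established for all m ≥ 1.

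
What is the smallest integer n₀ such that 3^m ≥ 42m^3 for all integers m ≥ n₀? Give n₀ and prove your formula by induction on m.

At m = 9: 19683 < 30618, so the inequality fails and n₀ ≥ 10. We prove 3^m ≥ 42m^3 for all m ≥ 10.
Base case (m = 10): 3^m = 59049 and 42m^3 = 42000, so 59049 ≥ 42000.
Inductive step: assume the claim holds for m = i, so 3^i ≥ 42i^3.
Then 3^(i + 1) = 3·(3^i) ≥ 3·(42i^3).
Also, for i ≥ 10 we have 3·(42i^3) ≥ 42(i+1)^3, since 3 ≥ (1 + 1/i)^3 for all i ≥ 10.
Combining, 3^(i + 1) ≥ 42(i+1)^3.
This completes the induction.
Hence the smallest such n₀ is 10.

n₀ = 10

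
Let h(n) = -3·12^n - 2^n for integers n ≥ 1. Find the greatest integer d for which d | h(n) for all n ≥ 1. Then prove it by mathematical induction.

d = 2

Computing the first values: h(1) = -38 and h(2) = -436; gcd(-38, -436) = 2, so d ≤ 2.
We prove 2 | -3·12^n - 2^n for all n ≥ 1 by induction on n.
When n = 1: h(1) = -38 = 2·(-19), so 2 | h(1).
Suppose the result is true for n = i, i.e. 2 | h(i). Then
h(i+1) − 12·h(i) = (-3·12^(i+1) - 2^(i+1)) − 12·(-3·12^i - 2^i) = (-1)·2^i·(2 − 12) = (10)·2^i. Since 2 | h(i) by the inductive hypothesis, 2 | 12·h(i); and 2 | 10 since 10 = 2·5. Therefore 2 | h(i+1).
Hence, by induction on n, the claim holds for every n ≥ 1.
Therefore the largest such d is 2.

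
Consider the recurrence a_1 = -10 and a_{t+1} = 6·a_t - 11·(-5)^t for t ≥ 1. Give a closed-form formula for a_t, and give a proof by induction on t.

a_t = (-5)^t - 5·6^(t - 1)

Computing the first terms: a_1 = -10, a_2 = -5, a_3 = -305. This suggests a_t = (-5)^t - 5·6^(t - 1).
For the base case t = 1: the formula gives -10 = -10 = a_1.
For the inductive step, assume it holds for an arbitrary i ≥ 1, so a_i = (-5)^i - 5·6^(i - 1).
Then a_{i+1} = 6·a_i - 11·(-5)^i = 6·((-5)^i - 5·6^(i - 1)) - 11·(-5)^i = (-5)^(i + 1) - 5·6^i = (-5)^(i+1) - 5·6^((i+1) - 1),
which is the claimed formula at t = i+1.
This completes the induction.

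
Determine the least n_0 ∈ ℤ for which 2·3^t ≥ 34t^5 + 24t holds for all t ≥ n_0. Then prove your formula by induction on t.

At t = 14: 9565938 < 18286352, so the inequality fails and n_0 ≥ 15. We prove 2·3^t ≥ 34t^5 + 24t for all t ≥ 15.
For the base case t = 15: 2·3^t = 28697814 and 34t^5 + 24t = 25819110, so 28697814 ≥ 25819110.
For the inductive step, assume it holds for an arbitrary r ≥ 15, so 2·3^r ≥ 34r^5 + 24r.
Then 2·3^(r + 1) = 3·(2·3^r) ≥ 3·(34r^5 + 24r).
Also, for r ≥ 15 we have 3·(34r^5 + 24r) ≥ 34(r+1)^5 + 24(r+1), since 3·(34r^5 + 24r) − (34(r+1)^5 + 24(r+1)) = 68r^5 - 170r^4 - 340r^3 - 340r^2 - 122r - 58, which is nonnegative for all r ≥ 15.
Combining, 2·3^(r + 1) ≥ 34(r+1)^5 + 24(r+1).
By the principle of mathematical induction, the result holds for all t ≥ 15.
Hence the smallest such n_0 is 15.

n_0 = 15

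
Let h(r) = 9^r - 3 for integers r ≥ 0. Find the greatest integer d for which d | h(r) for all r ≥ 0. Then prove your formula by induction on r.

d = 2

Computing the first values: h(0) = -2 and h(1) = 6; gcd(-2, 6) = 2, so d ≤ 2.
We prove 2 | 9^r - 3 for all r ≥ 0 by induction on r.
Base step (r = 0): h(0) = -2 = 2·(-1), so 2 | h(0).
Suppose the result is true for r = m, i.e. 2 | h(m). Then
h(m+1) = 9^(m+1) - 3 = 9·(9^m - 3) + 24 = 9·h(m) + 24. The first term is divisible by 2 by the inductive hypothesis, and 24 is divisible by 2. Hence 2 | h(m+1).
By induction, the statement is established for all r ≥ 0.
Therefore the largest such d is 2.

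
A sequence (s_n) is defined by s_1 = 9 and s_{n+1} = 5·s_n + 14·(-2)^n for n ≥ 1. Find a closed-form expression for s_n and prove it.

s_n = (-2)^(n + 1) + 5^n

Computing the first terms: s_1 = 9, s_2 = 17, s_3 = 141. This suggests s_n = (-2)^(n + 1) + 5^n.
Base step (n = 1): the formula gives 9 = 9 = s_1.
Inductive step: assume the claim holds for n = i, so s_i = (-2)^(i + 1) + 5^i.
Then s_{i+1} = 5·s_i + 14·(-2)^i = 5·((-2)^(i + 1) + 5^i) + 14·(-2)^i = (-2)^(i + 2) + 5^(i + 1) = (-2)^((i+1) + 1) + 5^(i+1),
which is the claimed formula at n = i+1.
By induction, the statement is established for all n ≥ 1.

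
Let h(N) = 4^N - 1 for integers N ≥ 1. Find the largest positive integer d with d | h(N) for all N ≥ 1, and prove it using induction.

d = 3

Computing the first values: h(1) = 3 and h(2) = 15; gcd(3, 15) = 3, so d ≤ 3.
We prove 3 | 4^N - 1 for all N ≥ 1 by induction on N.
Base step (N = 1): h(1) = 3 = 3·(1), so 3 | h(1).
Suppose the result is true for N = r, i.e. 3 | h(r). Then
4^{r+1} − 1^{r+1} = 4·4^r − 1·1^r = 4·(4^r − 1^r) + (3)·1^r. The first term is divisible by 3 by the inductive hypothesis, and the second term (3)·1^r is divisible by 3 since 3 | 3. Hence 3 | h(r+1).
Hence, by induction on N, the claim holds for every N ≥ 1.
Therefore the largest such d is 3.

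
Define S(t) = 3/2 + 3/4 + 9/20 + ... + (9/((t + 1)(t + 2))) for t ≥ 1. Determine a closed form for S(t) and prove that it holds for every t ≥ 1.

We claim S(t) = 9t/(2(t + 2)) for all t ≥ 1.
For the base case t = 1: S(1) = 3/2, and the closed form gives 3/2. They agree.
Inductive step: assume the claim holds for t = i, so S(i) = 9i/(2(i + 2)).
Then S(i+1) = S(i) + (9/((i + 2)(i + 3))) = (9i/(2(i + 2))) + (9/((i + 2)(i + 3))).
Simplifying, S(i+1) = 9(i + 1)/(2(i + 3)) = 9(i+1)/(2((i+1) + 2)),
which is the closed form with t = i+1.
By induction, the statement is established for all t ≥ 1.

S(t) = 9t/(2(t + 2))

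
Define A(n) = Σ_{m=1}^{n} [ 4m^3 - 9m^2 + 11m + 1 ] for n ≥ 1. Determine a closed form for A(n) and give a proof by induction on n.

A(n) = n(n^3 - n^2 + 2n + 5)

We claim A(n) = n(n^3 - n^2 + 2n + 5) for all n ≥ 1.
Base step (n = 1): A(1) = 7, and the closed form gives 7. They agree.
Inductive step: assume the claim holds for n = m, so A(m) = m(m^3 - m^2 + 2m + 5).
Then A(m+1) = A(m) + (4m^3 + 3m^2 + 5m + 7) = (m(m^3 - m^2 + 2m + 5)) + (4m^3 + 3m^2 + 5m + 7).
Simplifying, A(m+1) = (m + 1)(m^3 + 2m^2 + 3m + 7) = (m+1)((m+1)^3 - (m+1)^2 + 2(m+1) + 5),
which is the closed form with n = m+1.
Hence, by induction on n, the claim holds for every n ≥ 1.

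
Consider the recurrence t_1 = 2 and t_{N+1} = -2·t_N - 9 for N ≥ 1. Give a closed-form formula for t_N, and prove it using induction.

t_N = 5(-2)^(N - 1) - 3

Computing the first terms: t_1 = 2, t_2 = -13, t_3 = 17. This suggests t_N = 5(-2)^(N - 1) - 3.
Base case (N = 1): the formula gives 2 = 2 = t_1.
For the inductive step, assume it holds for an arbitrary i ≥ 1, so t_i = 5(-2)^(i - 1) - 3.
Then t_{i+1} = -2·t_i - 9 = -2·(5(-2)^(i - 1) - 3) - 9 = 5(-2)^i - 3 = 5(-2)^((i+1) - 1) - 3,
which is the claimed formula at N = i+1.
Hence, by induction on N, the claim holds for every N ≥ 1.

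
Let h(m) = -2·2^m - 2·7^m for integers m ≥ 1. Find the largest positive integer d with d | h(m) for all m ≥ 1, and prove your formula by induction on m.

d = 2

Computing the first values: h(1) = -18 and h(2) = -106; gcd(-18, -106) = 2, so d ≤ 2.
We prove 2 | -2·2^m - 2·7^m for all m ≥ 1 by induction on m.
For the base case m = 1: h(1) = -18 = 2·(-9), so 2 | h(1).
Suppose the result is true for m = r, i.e. 2 | h(r). Then
h(r+1) − 7·h(r) = (-2·2^(r+1) - 2·7^(r+1)) − 7·(-2·2^r - 2·7^r) = (-2)·2^r·(2 − 7) = (10)·2^r. Since 2 | h(r) by the inductive hypothesis, 2 | 7·h(r); and 2 | 10 since 10 = 2·5. Therefore 2 | h(r+1).
By the principle of mathematical induction, the result holds for all m ≥ 1.
Therefore the largest such d is 2.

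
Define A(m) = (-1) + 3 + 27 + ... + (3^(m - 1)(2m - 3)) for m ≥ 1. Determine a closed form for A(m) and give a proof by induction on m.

A(m) = 3^m(m - 2) + 2

We claim A(m) = 3^m(m - 2) + 2 for all m ≥ 1.
When m = 1: A(1) = -1, and the closed form gives -1. They agree.
For the inductive step, assume it holds for an arbitrary k ≥ 1, so A(k) = 3^k(k - 2) + 2.
Then A(k+1) = A(k) + (3^k(2k - 1)) = (3^k(k - 2) + 2) + (3^k(2k - 1)).
Simplifying, A(k+1) = 3^(k + 1)k - 3^(k + 1) + 2 = 3^(k+1)((k+1) - 2) + 2,
which is the closed form with m = k+1.
By the principle of mathematical induction, the result holds for all m ≥ 1.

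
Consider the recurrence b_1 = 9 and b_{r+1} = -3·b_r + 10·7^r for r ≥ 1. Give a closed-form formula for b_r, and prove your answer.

b_r = 2(-3)^(r - 1) + 7^r

Computing the first terms: b_1 = 9, b_2 = 43, b_3 = 361. This suggests b_r = 2(-3)^(r - 1) + 7^r.
Base case (r = 1): the formula gives 9 = 9 = b_1.
For the inductive step, assume it holds for an arbitrary p ≥ 1, so b_p = 2(-3)^(p - 1) + 7^p.
Then b_{p+1} = -3·b_p + 10·7^p = -3·(2(-3)^(p - 1) + 7^p) + 10·7^p = 2(-3)^p + 7^(p + 1) = 2(-3)^((p+1) - 1) + 7^(p+1),
which is the claimed formula at r = p+1.
By induction, the statement is established for all r ≥ 1.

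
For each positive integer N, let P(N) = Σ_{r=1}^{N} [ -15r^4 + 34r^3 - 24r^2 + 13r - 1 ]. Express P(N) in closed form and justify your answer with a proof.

P(N) = -N(3N^4 - N^3 - 4N^2 - 3N - 2)

We claim P(N) = -N(3N^4 - N^3 - 4N^2 - 3N - 2) for all N ≥ 1.
Base case (N = 1): P(1) = 7, and the closed form gives 7. They agree.
Inductive step: assume the claim holds for N = r, so P(r) = r(-3r^4 + r^3 + 4r^2 + 3r + 2).
Then P(r+1) = P(r) + (-15r^4 - 26r^3 - 12r^2 + 7r + 7) = (r(-3r^4 + r^3 + 4r^2 + 3r + 2)) + (-15r^4 - 26r^3 - 12r^2 + 7r + 7).
Simplifying, P(r+1) = -(r + 1)(3r^4 + 11r^3 + 11r^2 - 2r - 7) = -(r+1)(3(r+1)^4 - (r+1)^3 - 4(r+1)^2 - 3(r+1) - 2),
which is the closed form with N = r+1.
Hence, by induction on N, the claim holds for every N ≥ 1.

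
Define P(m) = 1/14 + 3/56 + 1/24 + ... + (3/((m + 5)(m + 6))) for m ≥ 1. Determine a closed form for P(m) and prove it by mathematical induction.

We claim P(m) = m/(2(m + 6)) for all m ≥ 1.
Base step (m = 1): P(1) = 1/14, and the closed form gives 1/14. They agree.
Inductive step: suppose the statement holds for some k ≥ 1, so P(k) = k/(2(k + 6)).
Then P(k+1) = P(k) + (3/((k + 6)(k + 7))) = (k/(2(k + 6))) + (3/((k + 6)(k + 7))).
Simplifying, P(k+1) = (k + 1)/(2(k + 7)) = (k+1)/(2((k+1) + 6)),
which is the closed form with m = k+1.
By the principle of mathematical induction, the result holds for all m ≥ 1.

P(m) = m/(2(m + 6))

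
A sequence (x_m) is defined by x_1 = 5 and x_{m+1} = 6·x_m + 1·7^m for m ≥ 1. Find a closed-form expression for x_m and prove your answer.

x_m = -2·6^(m - 1) + 7^m

Computing the first terms: x_1 = 5, x_2 = 37, x_3 = 271. This suggests x_m = -2·6^(m - 1) + 7^m.
Base case (m = 1): the formula gives 5 = 5 = x_1.
Inductive step: assume the claim holds for m = k, so x_k = -2·6^(k - 1) + 7^k.
Then x_{k+1} = 6·x_k + 1·7^k = 6·(-2·6^(k - 1) + 7^k) + 1·7^k = -2·6^k + 7^(k + 1) = -2·6^((k+1) - 1) + 7^(k+1),
which is the claimed formula at m = k+1.
Hence, by induction on m, the claim holds for every m ≥ 1.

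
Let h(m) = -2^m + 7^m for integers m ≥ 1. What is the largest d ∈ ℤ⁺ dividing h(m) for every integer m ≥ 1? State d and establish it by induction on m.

d = 5

Computing the first values: h(1) = 5 and h(2) = 45; gcd(5, 45) = 5, so d ≤ 5.
We prove 5 | -2^m + 7^m for all m ≥ 1 by induction on m.
Base case (m = 1): h(1) = 5 = 5·(1), so 5 | h(1).
Inductive step: suppose the statement holds for some r ≥ 1, i.e. 5 | h(r). Then
7^{r+1} − 2^{r+1} = 7·7^r − 2·2^r = 7·(7^r − 2^r) + (5)·2^r. The first term is divisible by 5 by the inductive hypothesis, and the second term (5)·2^r is divisible by 5 since 5 | 5. Hence 5 | h(r+1).
Hence, by induction on m, the claim holds for every m ≥ 1.
Therefore the largest such d is 5.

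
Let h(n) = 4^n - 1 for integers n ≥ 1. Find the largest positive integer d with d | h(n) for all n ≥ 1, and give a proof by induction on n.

Computing the first values: h(1) = 3 and h(2) = 15; gcd(3, 15) = 3, so d ≤ 3.
We prove 3 | 4^n - 1 for all n ≥ 1 by induction on n.
Base case (n = 1): h(1) = 3 = 3·(1), so 3 | h(1).
Suppose the result is true for n = j, i.e. 3 | h(j). Then
4^{j+1} − 1^{j+1} = 4·4^j − 1·1^j = 4·(4^j − 1^j) + (3)·1^j. The first term is divisible by 3 by the inductive hypothesis, and the second term (3)·1^j is divisible by 3 since 3 | 3. Hence 3 | h(j+1).
By the principle of mathematical induction, the result holds for all n ≥ 1.
Therefore the largest such d is 3.

d = 3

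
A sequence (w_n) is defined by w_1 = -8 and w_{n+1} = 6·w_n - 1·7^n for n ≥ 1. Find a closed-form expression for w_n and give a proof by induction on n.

w_n = -6^(n - 1) - 7^n

Computing the first terms: w_1 = -8, w_2 = -55, w_3 = -379. This suggests w_n = -6^(n - 1) - 7^n.
Base case (n = 1): the formula gives -8 = -8 = w_1.
For the inductive step, assume it holds for an arbitrary i ≥ 1, so w_i = -6^(i - 1) - 7^i.
Then w_{i+1} = 6·w_i - 1·7^i = 6·(-6^(i - 1) - 7^i) - 1·7^i = -6^i - 7^(i + 1) = -6^((i+1) - 1) - 7^(i+1),
which is the claimed formula at n = i+1.
This completes the induction.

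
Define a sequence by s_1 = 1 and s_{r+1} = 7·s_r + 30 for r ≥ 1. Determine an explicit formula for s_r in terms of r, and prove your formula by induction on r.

s_r = 6·7^(r - 1) - 5

Computing the first terms: s_1 = 1, s_2 = 37, s_3 = 289. This suggests s_r = 6·7^(r - 1) - 5.
Base case (r = 1): the formula gives 1 = 1 = s_1.
Inductive step: assume the claim holds for r = j, so s_j = 6·7^(j - 1) - 5.
Then s_{j+1} = 7·s_j + 30 = 7·(6·7^(j - 1) - 5) + 30 = 6·7^j - 5 = 6·7^((j+1) - 1) - 5,
which is the claimed formula at r = j+1.
This completes the induction.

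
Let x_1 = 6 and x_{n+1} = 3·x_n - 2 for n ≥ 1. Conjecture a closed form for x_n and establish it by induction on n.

Computing the first terms: x_1 = 6, x_2 = 16, x_3 = 46. This suggests x_n = 5·3^(n - 1) + 1.
When n = 1: the formula gives 6 = 6 = x_1.
Inductive step: suppose the statement holds for some k ≥ 1, so x_k = 5·3^(k - 1) + 1.
Then x_{k+1} = 3·x_k - 2 = 3·(5·3^(k - 1) + 1) - 2 = 5·3^k + 1 = 5·3^((k+1) - 1) + 1,
which is the claimed formula at n = k+1.
By the principle of mathematical induction, the result holds for all n ≥ 1.

x_n = 5·3^(n - 1) + 1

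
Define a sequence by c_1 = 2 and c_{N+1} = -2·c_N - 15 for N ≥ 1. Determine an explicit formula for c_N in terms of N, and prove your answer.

c_N = 7(-2)^(N - 1) - 5

Computing the first terms: c_1 = 2, c_2 = -19, c_3 = 23. This suggests c_N = 7(-2)^(N - 1) - 5.
For the base case N = 1: the formula gives 2 = 2 = c_1.
For the inductive step, assume it holds for an arbitrary j ≥ 1, so c_j = 7(-2)^(j - 1) - 5.
Then c_{j+1} = -2·c_j - 15 = -2·(7(-2)^(j - 1) - 5) - 15 = 7(-2)^j - 5 = 7(-2)^((j+1) - 1) - 5,
which is the claimed formula at N = j+1.
By the principle of mathematical induction, the result holds for all N ≥ 1.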